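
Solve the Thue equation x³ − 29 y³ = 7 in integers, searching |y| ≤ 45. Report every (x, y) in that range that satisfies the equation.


The equation is x³ - 29y³ = 7. For fixed y, x³ = 29·y³ + 7, so a solution requires the RHS to be a perfect cube.
Strategy: iterate y from -45 to 45, compute RHS = 29·y³ + 7, and check whether it is a (positive or negative) perfect cube.
Check small values of y:
  y = 0: RHS = 7 is not a perfect cube.
  y = 1: RHS = 36 is not a perfect cube.
  y = -1: RHS = -22 is not a perfect cube.
  y = 2: RHS = 239 is not a perfect cube.
  y = -2: RHS = -225 is not a perfect cube.
  y = 3: RHS = 790 is not a perfect cube.
  y = -3: RHS = -776 is not a perfect cube.
Continuing the search up to |y| = 45 finds no solutions either.
No (x, y) in the scanned range satisfies the equation.

No integer solutions with |y| ≤ 45.


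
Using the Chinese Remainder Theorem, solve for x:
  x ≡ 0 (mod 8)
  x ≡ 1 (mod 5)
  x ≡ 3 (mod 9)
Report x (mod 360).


Moduli 8, 5, 9 are pairwise coprime; by CRT there is a unique solution modulo M = 8 · 5 · 9 = 360.
Solve pairwise, accumulating the modulus:
  Start with x ≡ 0 (mod 8).
  Combine with x ≡ 1 (mod 5): since gcd(8, 5) = 1, we get a unique residue mod 40.
    Write x = 0 + 8·t and substitute into x ≡ 1 (mod 5): 8·t ≡ 1 − 0 = 1 (mod 5).
    Reduce coefficients mod 5: 3·t ≡ 1 (mod 5).
    The inverse of 3 mod 5 is 2 (since 3·2 = 6 = 1·5 + 1), so t ≡ 2·1 = 2 ≡ 2 (mod 5).
    Then x = 0 + 8·2 = 16, valid modulo lcm(8, 5) = 40: x ≡ 16 (mod 40).
  Combine with x ≡ 3 (mod 9): since gcd(40, 9) = 1, we get a unique residue mod 360.
    Write x = 16 + 40·t and substitute into x ≡ 3 (mod 9): 40·t ≡ 3 − 16 = -13 (mod 9).
    Reduce coefficients mod 9: 4·t ≡ 5 (mod 9).
    The inverse of 4 mod 9 is 7 (since 4·7 = 28 = 3·9 + 1), so t ≡ 7·5 = 35 ≡ 8 (mod 9).
    Then x = 16 + 40·8 = 336, valid modulo lcm(40, 9) = 360: x ≡ 336 (mod 360).
Verify: 336 mod 8 = 0 ✓, 336 mod 5 = 1 ✓, 336 mod 9 = 3 ✓.

x ≡ 336 (mod 360).


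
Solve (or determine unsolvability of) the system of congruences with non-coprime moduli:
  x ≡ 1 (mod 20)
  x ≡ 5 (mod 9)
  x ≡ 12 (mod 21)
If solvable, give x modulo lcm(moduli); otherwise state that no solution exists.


Moduli 20, 9, 21 are not pairwise coprime, so CRT works modulo lcm(m_i) when all pairwise compatibility conditions hold.
Pairwise compatibility: gcd(m_i, m_j) must divide a_i - a_j for every pair.
Merge one congruence at a time:
  Start: x ≡ 1 (mod 20).
  Combine with x ≡ 5 (mod 9): gcd(20, 9) = 1; 5 - 1 = 4, which IS divisible by 1, so compatible.
    Write x = 1 + 20·t and substitute into x ≡ 5 (mod 9): 20·t ≡ 5 − 1 = 4 (mod 9).
    Reduce coefficients mod 9: 2·t ≡ 4 (mod 9).
    The inverse of 2 mod 9 is 5 (since 2·5 = 10 = 1·9 + 1), so t ≡ 5·4 = 20 ≡ 2 (mod 9).
    Then x = 1 + 20·2 = 41, valid modulo lcm(20, 9) = 180: x ≡ 41 (mod 180).
  Combine with x ≡ 12 (mod 21): gcd(180, 21) = 3, and 12 - 41 = -29 is NOT divisible by 3.
    ⇒ system is inconsistent (no integer solution).

No solution (the system is inconsistent).


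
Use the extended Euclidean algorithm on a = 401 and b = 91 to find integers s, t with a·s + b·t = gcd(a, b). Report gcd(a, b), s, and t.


Euclidean algorithm on (401, 91) — divide until remainder is 0:
  401 = 4 · 91 + 37
  91 = 2 · 37 + 17
  37 = 2 · 17 + 3
  17 = 5 · 3 + 2
  3 = 1 · 2 + 1
  2 = 2 · 1 + 0
gcd(401, 91) = 1.
Track Bezout coefficients alongside the remainders: start with r₀ = 401 = a·1 + b·0 (s = 1, t = 0) and r₁ = 91 = a·0 + b·1 (s = 0, t = 1); each new remainder r_{k+1} = r_{k-1} − q_k·r_k inherits s_{k+1} = s_{k-1} − q_k·s_k, t_{k+1} = t_{k-1} − q_k·t_k, so r_k = a·s_k + b·t_k at every step:
  q = 4: r = 37, s = 1 − 4·0 = 1, t = 0 − 4·1 = -4  (check: 401·1 + 91·(-4) = 37)
  q = 2: r = 17, s = 0 − 2·1 = -2, t = 1 − 2·(-4) = 9  (check: 401·(-2) + 91·9 = 17)
  q = 2: r = 3, s = 1 − 2·(-2) = 5, t = -4 − 2·9 = -22  (check: 401·5 + 91·(-22) = 3)
  q = 5: r = 2, s = -2 − 5·5 = -27, t = 9 − 5·(-22) = 119  (check: 401·(-27) + 91·119 = 2)
  q = 1: r = 1, s = 5 − 1·(-27) = 32, t = -22 − 1·119 = -141  (check: 401·32 + 91·(-141) = 1)
The row with r = 1 (the gcd) gives the Bezout coefficients s = 32, t = -141.
Result: 401 · (32) + 91 · (-141) = 1.

gcd(401, 91) = 1; s = 32, t = -141 (check: 401·32 + 91·(-141) = 1).


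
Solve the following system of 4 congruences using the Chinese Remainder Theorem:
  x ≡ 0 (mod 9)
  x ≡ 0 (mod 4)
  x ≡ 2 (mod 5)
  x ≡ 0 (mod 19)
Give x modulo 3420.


Product of moduli M = 9 · 4 · 5 · 19 = 3420.
Merge one congruence at a time:
  Start: x ≡ 0 (mod 9).
  Combine with x ≡ 0 (mod 4); new modulus lcm = 36.
    Write x = 0 + 9·t and substitute into x ≡ 0 (mod 4): 9·t ≡ 0 − 0 = 0 (mod 4).
    Reduce coefficients mod 4: 1·t ≡ 0 (mod 4).
    So t ≡ 0 (mod 4).
    Then x = 0 + 9·0 = 0, valid modulo lcm(9, 4) = 36: x ≡ 0 (mod 36).
  Combine with x ≡ 2 (mod 5); new modulus lcm = 180.
    Write x = 0 + 36·t and substitute into x ≡ 2 (mod 5): 36·t ≡ 2 − 0 = 2 (mod 5).
    Reduce coefficients mod 5: 1·t ≡ 2 (mod 5).
    So t ≡ 2 (mod 5).
    Then x = 0 + 36·2 = 72, valid modulo lcm(36, 5) = 180: x ≡ 72 (mod 180).
  Combine with x ≡ 0 (mod 19); new modulus lcm = 3420.
    Write x = 72 + 180·t and substitute into x ≡ 0 (mod 19): 180·t ≡ 0 − 72 = -72 (mod 19).
    Reduce coefficients mod 19: 9·t ≡ 4 (mod 19).
    The inverse of 9 mod 19 is 17 (since 9·17 = 153 = 8·19 + 1), so t ≡ 17·4 = 68 ≡ 11 (mod 19).
    Then x = 72 + 180·11 = 2052, valid modulo lcm(180, 19) = 3420: x ≡ 2052 (mod 3420).
Verify against each original: 2052 mod 9 = 0, 2052 mod 4 = 0, 2052 mod 5 = 2, 2052 mod 19 = 0.

x ≡ 2052 (mod 3420).


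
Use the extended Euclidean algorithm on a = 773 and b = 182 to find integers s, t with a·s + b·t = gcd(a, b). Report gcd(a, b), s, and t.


Euclidean algorithm on (773, 182) — divide until remainder is 0:
  773 = 4 · 182 + 45
  182 = 4 · 45 + 2
  45 = 22 · 2 + 1
  2 = 2 · 1 + 0
gcd(773, 182) = 1.
Track Bezout coefficients alongside the remainders: start with r₀ = 773 = a·1 + b·0 (s = 1, t = 0) and r₁ = 182 = a·0 + b·1 (s = 0, t = 1); each new remainder r_{k+1} = r_{k-1} − q_k·r_k inherits s_{k+1} = s_{k-1} − q_k·s_k, t_{k+1} = t_{k-1} − q_k·t_k, so r_k = a·s_k + b·t_k at every step:
  q = 4: r = 45, s = 1 − 4·0 = 1, t = 0 − 4·1 = -4  (check: 773·1 + 182·(-4) = 45)
  q = 4: r = 2, s = 0 − 4·1 = -4, t = 1 − 4·(-4) = 17  (check: 773·(-4) + 182·17 = 2)
  q = 22: r = 1, s = 1 − 22·(-4) = 89, t = -4 − 22·17 = -378  (check: 773·89 + 182·(-378) = 1)
The row with r = 1 (the gcd) gives the Bezout coefficients s = 89, t = -378.
Result: 773 · (89) + 182 · (-378) = 1.

gcd(773, 182) = 1; s = 89, t = -378 (check: 773·89 + 182·(-378) = 1).


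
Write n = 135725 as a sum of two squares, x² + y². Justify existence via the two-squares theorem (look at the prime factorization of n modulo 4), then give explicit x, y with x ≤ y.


Step 1: Factor n = 135725 = 5^2 · 61 · 89.
Step 2: Check the mod-4 condition on each prime factor: 5 ≡ 1 (mod 4), exponent 2; 61 ≡ 1 (mod 4), exponent 1; 89 ≡ 1 (mod 4), exponent 1.
All primes ≡ 3 (mod 4) appear to even exponent (or don't appear), so by the two-squares theorem n IS expressible as a sum of two squares.
Step 3: Build a representation. Group n = k² · m with k = 5 and m = 61 · 89 = 5429 (a product of primes ≡ 1 (mod 4)); a representation of m scales to one of n via (k·x)² + (k·y)² = k²(x² + y²). Each prime p ≡ 1 (mod 4) is itself a sum of two squares; find a² by testing p − a² for a perfect square:
  61: 61 − 1² = 60, 61 − 2² = 57, 61 − 3² = 52, 61 − 4² = 45, 61 − 5² = 36 = 6² ⇒ 61 = 5² + 6².
  89: 89 − 1² = 88, 89 − 2² = 85, 89 − 3² = 80, 89 − 4² = 73, 89 − 5² = 64 = 8² ⇒ 89 = 5² + 8².
  Combine using the Brahmagupta–Fibonacci identity (a² + b²)(c² + d²) = (ac − bd)² + (ad + bc)² = (ac + bd)² + (ad − bc)²:
  61 · 89 = 5429: from (5² + 6²)(5² + 8²), take (5·5 − 6·8, 5·8 + 6·5) = (25 − 48, 40 + 30) = (-23, 70); dropping signs (only squares matter) gives (23, 70); check 23² + 70² = 529 + 4900 = 5429 ✓.
  Scale by k = 5: (5·23, 5·70) = (115, 350).
Step 4: Order so x ≤ y and verify: 115² + 350² = 13225 + 122500 = 135725 = n. ✓

n = 135725 = 115² + 350² (one valid representation with x ≤ y).


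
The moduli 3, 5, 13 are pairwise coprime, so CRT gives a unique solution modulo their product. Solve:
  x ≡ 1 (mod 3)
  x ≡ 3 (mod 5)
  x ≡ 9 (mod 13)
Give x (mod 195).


Moduli 3, 5, 13 are pairwise coprime; by CRT there is a unique solution modulo M = 3 · 5 · 13 = 195.
Solve pairwise, accumulating the modulus:
  Start with x ≡ 1 (mod 3).
  Combine with x ≡ 3 (mod 5): since gcd(3, 5) = 1, we get a unique residue mod 15.
    Write x = 1 + 3·t and substitute into x ≡ 3 (mod 5): 3·t ≡ 3 − 1 = 2 (mod 5).
    The inverse of 3 mod 5 is 2 (since 3·2 = 6 = 1·5 + 1), so t ≡ 2·2 = 4 ≡ 4 (mod 5).
    Then x = 1 + 3·4 = 13, valid modulo lcm(3, 5) = 15: x ≡ 13 (mod 15).
  Combine with x ≡ 9 (mod 13): since gcd(15, 13) = 1, we get a unique residue mod 195.
    Write x = 13 + 15·t and substitute into x ≡ 9 (mod 13): 15·t ≡ 9 − 13 = -4 (mod 13).
    Reduce coefficients mod 13: 2·t ≡ 9 (mod 13).
    The inverse of 2 mod 13 is 7 (since 2·7 = 14 = 1·13 + 1), so t ≡ 7·9 = 63 ≡ 11 (mod 13).
    Then x = 13 + 15·11 = 178, valid modulo lcm(15, 13) = 195: x ≡ 178 (mod 195).
Verify: 178 mod 3 = 1 ✓, 178 mod 5 = 3 ✓, 178 mod 13 = 9 ✓.

x ≡ 178 (mod 195).


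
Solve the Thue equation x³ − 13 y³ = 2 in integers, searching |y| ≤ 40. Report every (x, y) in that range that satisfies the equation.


The equation is x³ - 13y³ = 2. For fixed y, x³ = 13·y³ + 2, so a solution requires the RHS to be a perfect cube.
Strategy: iterate y from -40 to 40, compute RHS = 13·y³ + 2, and check whether it is a (positive or negative) perfect cube.
Check small values of y:
  y = 0: RHS = 2 is not a perfect cube.
  y = 1: RHS = 15 is not a perfect cube.
  y = -1: RHS = -11 is not a perfect cube.
  y = 2: RHS = 106 is not a perfect cube.
  y = -2: RHS = -102 is not a perfect cube.
  y = 3: RHS = 353 is not a perfect cube.
  y = -3: RHS = -349 is not a perfect cube.
Continuing the search up to |y| = 40 finds no solutions either.
No (x, y) in the scanned range satisfies the equation.

No integer solutions with |y| ≤ 40.


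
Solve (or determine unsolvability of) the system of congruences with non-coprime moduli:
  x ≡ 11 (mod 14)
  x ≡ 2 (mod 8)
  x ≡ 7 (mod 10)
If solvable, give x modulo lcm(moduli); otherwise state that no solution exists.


Moduli 14, 8, 10 are not pairwise coprime, so CRT works modulo lcm(m_i) when all pairwise compatibility conditions hold.
Pairwise compatibility: gcd(m_i, m_j) must divide a_i - a_j for every pair.
Merge one congruence at a time:
  Start: x ≡ 11 (mod 14).
  Combine with x ≡ 2 (mod 8): gcd(14, 8) = 2, and 2 - 11 = -9 is NOT divisible by 2.
    ⇒ system is inconsistent (no integer solution).

No solution (the system is inconsistent).


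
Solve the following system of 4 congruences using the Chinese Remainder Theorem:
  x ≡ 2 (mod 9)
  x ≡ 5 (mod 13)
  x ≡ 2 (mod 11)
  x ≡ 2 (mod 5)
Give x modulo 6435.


Product of moduli M = 9 · 13 · 11 · 5 = 6435.
Merge one congruence at a time:
  Start: x ≡ 2 (mod 9).
  Combine with x ≡ 5 (mod 13); new modulus lcm = 117.
    Write x = 2 + 9·t and substitute into x ≡ 5 (mod 13): 9·t ≡ 5 − 2 = 3 (mod 13).
    The inverse of 9 mod 13 is 3 (since 9·3 = 27 = 2·13 + 1), so t ≡ 3·3 = 9 ≡ 9 (mod 13).
    Then x = 2 + 9·9 = 83, valid modulo lcm(9, 13) = 117: x ≡ 83 (mod 117).
  Combine with x ≡ 2 (mod 11); new modulus lcm = 1287.
    Write x = 83 + 117·t and substitute into x ≡ 2 (mod 11): 117·t ≡ 2 − 83 = -81 (mod 11).
    Reduce coefficients mod 11: 7·t ≡ 7 (mod 11).
    The inverse of 7 mod 11 is 8 (since 7·8 = 56 = 5·11 + 1), so t ≡ 8·7 = 56 ≡ 1 (mod 11).
    Then x = 83 + 117·1 = 200, valid modulo lcm(117, 11) = 1287: x ≡ 200 (mod 1287).
  Combine with x ≡ 2 (mod 5); new modulus lcm = 6435.
    Write x = 200 + 1287·t and substitute into x ≡ 2 (mod 5): 1287·t ≡ 2 − 200 = -198 (mod 5).
    Reduce coefficients mod 5: 2·t ≡ 2 (mod 5).
    The inverse of 2 mod 5 is 3 (since 2·3 = 6 = 1·5 + 1), so t ≡ 3·2 = 6 ≡ 1 (mod 5).
    Then x = 200 + 1287·1 = 1487, valid modulo lcm(1287, 5) = 6435: x ≡ 1487 (mod 6435).
Verify against each original: 1487 mod 9 = 2, 1487 mod 13 = 5, 1487 mod 11 = 2, 1487 mod 5 = 2.

x ≡ 1487 (mod 6435).


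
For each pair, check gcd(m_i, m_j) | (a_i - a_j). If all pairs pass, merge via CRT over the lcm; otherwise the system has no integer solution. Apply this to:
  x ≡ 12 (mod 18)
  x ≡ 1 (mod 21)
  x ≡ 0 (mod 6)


Moduli 18, 21, 6 are not pairwise coprime, so CRT works modulo lcm(m_i) when all pairwise compatibility conditions hold.
Pairwise compatibility: gcd(m_i, m_j) must divide a_i - a_j for every pair.
Merge one congruence at a time:
  Start: x ≡ 12 (mod 18).
  Combine with x ≡ 1 (mod 21): gcd(18, 21) = 3, and 1 - 12 = -11 is NOT divisible by 3.
    ⇒ system is inconsistent (no integer solution).

No solution (the system is inconsistent).


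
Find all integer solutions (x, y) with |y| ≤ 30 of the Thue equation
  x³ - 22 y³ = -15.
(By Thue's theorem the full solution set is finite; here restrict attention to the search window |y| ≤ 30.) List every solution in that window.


The equation is x³ - 22y³ = -15. For fixed y, x³ = 22·y³ − 15, so a solution requires the RHS to be a perfect cube.
Strategy: iterate y from -30 to 30, compute RHS = 22·y³ − 15, and check whether it is a (positive or negative) perfect cube.
Check small values of y:
  y = 0: RHS = -15 is not a perfect cube.
  y = 1: RHS = 7 is not a perfect cube.
  y = -1: RHS = -37 is not a perfect cube.
  y = 2: RHS = 161 is not a perfect cube.
  y = -2: RHS = -191 is not a perfect cube.
  y = 3: RHS = 579 is not a perfect cube.
  y = -3: RHS = -609 is not a perfect cube.
Continuing the search up to |y| = 30 finds no solutions either.
No (x, y) in the scanned range satisfies the equation.

No integer solutions with |y| ≤ 30.


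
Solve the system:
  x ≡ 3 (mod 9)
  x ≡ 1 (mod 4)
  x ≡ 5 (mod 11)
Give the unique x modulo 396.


Moduli 9, 4, 11 are pairwise coprime; by CRT there is a unique solution modulo M = 9 · 4 · 11 = 396.
Solve pairwise, accumulating the modulus:
  Start with x ≡ 3 (mod 9).
  Combine with x ≡ 1 (mod 4): since gcd(9, 4) = 1, we get a unique residue mod 36.
    Write x = 3 + 9·t and substitute into x ≡ 1 (mod 4): 9·t ≡ 1 − 3 = -2 (mod 4).
    Reduce coefficients mod 4: 1·t ≡ 2 (mod 4).
    So t ≡ 2 (mod 4).
    Then x = 3 + 9·2 = 21, valid modulo lcm(9, 4) = 36: x ≡ 21 (mod 36).
  Combine with x ≡ 5 (mod 11): since gcd(36, 11) = 1, we get a unique residue mod 396.
    Write x = 21 + 36·t and substitute into x ≡ 5 (mod 11): 36·t ≡ 5 − 21 = -16 (mod 11).
    Reduce coefficients mod 11: 3·t ≡ 6 (mod 11).
    The inverse of 3 mod 11 is 4 (since 3·4 = 12 = 1·11 + 1), so t ≡ 4·6 = 24 ≡ 2 (mod 11).
    Then x = 21 + 36·2 = 93, valid modulo lcm(36, 11) = 396: x ≡ 93 (mod 396).
Verify: 93 mod 9 = 3 ✓, 93 mod 4 = 1 ✓, 93 mod 11 = 5 ✓.

x ≡ 93 (mod 396).


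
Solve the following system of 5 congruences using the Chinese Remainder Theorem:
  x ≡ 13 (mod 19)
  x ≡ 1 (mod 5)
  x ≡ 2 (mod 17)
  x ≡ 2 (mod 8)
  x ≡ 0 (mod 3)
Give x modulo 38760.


Product of moduli M = 19 · 5 · 17 · 8 · 3 = 38760.
Merge one congruence at a time:
  Start: x ≡ 13 (mod 19).
  Combine with x ≡ 1 (mod 5); new modulus lcm = 95.
    Write x = 13 + 19·t and substitute into x ≡ 1 (mod 5): 19·t ≡ 1 − 13 = -12 (mod 5).
    Reduce coefficients mod 5: 4·t ≡ 3 (mod 5).
    The inverse of 4 mod 5 is 4 (since 4·4 = 16 = 3·5 + 1), so t ≡ 4·3 = 12 ≡ 2 (mod 5).
    Then x = 13 + 19·2 = 51, valid modulo lcm(19, 5) = 95: x ≡ 51 (mod 95).
  Combine with x ≡ 2 (mod 17); new modulus lcm = 1615.
    Write x = 51 + 95·t and substitute into x ≡ 2 (mod 17): 95·t ≡ 2 − 51 = -49 (mod 17).
    Reduce coefficients mod 17: 10·t ≡ 2 (mod 17).
    The inverse of 10 mod 17 is 12 (since 10·12 = 120 = 7·17 + 1), so t ≡ 12·2 = 24 ≡ 7 (mod 17).
    Then x = 51 + 95·7 = 716, valid modulo lcm(95, 17) = 1615: x ≡ 716 (mod 1615).
  Combine with x ≡ 2 (mod 8); new modulus lcm = 12920.
    Write x = 716 + 1615·t and substitute into x ≡ 2 (mod 8): 1615·t ≡ 2 − 716 = -714 (mod 8).
    Reduce coefficients mod 8: 7·t ≡ 6 (mod 8).
    The inverse of 7 mod 8 is 7 (since 7·7 = 49 = 6·8 + 1), so t ≡ 7·6 = 42 ≡ 2 (mod 8).
    Then x = 716 + 1615·2 = 3946, valid modulo lcm(1615, 8) = 12920: x ≡ 3946 (mod 12920).
  Combine with x ≡ 0 (mod 3); new modulus lcm = 38760.
    Write x = 3946 + 12920·t and substitute into x ≡ 0 (mod 3): 12920·t ≡ 0 − 3946 = -3946 (mod 3).
    Reduce coefficients mod 3: 2·t ≡ 2 (mod 3).
    The inverse of 2 mod 3 is 2 (since 2·2 = 4 = 1·3 + 1), so t ≡ 2·2 = 4 ≡ 1 (mod 3).
    Then x = 3946 + 12920·1 = 16866, valid modulo lcm(12920, 3) = 38760: x ≡ 16866 (mod 38760).
Verify against each original: 16866 mod 19 = 13, 16866 mod 5 = 1, 16866 mod 17 = 2, 16866 mod 8 = 2, 16866 mod 3 = 0.

x ≡ 16866 (mod 38760).


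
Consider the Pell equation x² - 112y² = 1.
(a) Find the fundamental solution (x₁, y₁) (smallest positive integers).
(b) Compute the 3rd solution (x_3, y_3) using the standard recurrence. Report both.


Step 1: Find the fundamental solution (x₁, y₁) of x² - 112y² = 1.
  Expand √112 as a continued fraction. a₀ = ⌊√112⌋ = 10; iterate m_{k+1} = d_k·a_k − m_k, d_{k+1} = (112 − m_{k+1}²)/d_k, a_{k+1} = ⌊(a₀ + m_{k+1})/d_{k+1}⌋ (starting m₀ = 0, d₀ = 1), with convergents p_k = a_k·p_{k-1} + p_{k-2}, q_k = a_k·q_{k-1} + q_{k-2} (p₋₁ = 1, q₋₁ = 0):
  k = 0: a₀ = 10; p₀/q₀ = 10/1; p₀² − 112·q₀² = 100 − 112 = -12.
  k = 1: m = 10, d = 12, a = ⌊(10 + 10)/12⌋ = 1; p/q = (1·10 + 1)/(1·1 + 0) = 11/1; p² − 112·q² = 121 − 112 = 9.
  k = 2: m = 2, d = 9, a = ⌊(10 + 2)/9⌋ = 1; p/q = (1·11 + 10)/(1·1 + 1) = 21/2; p² − 112·q² = 441 − 448 = -7.
  k = 3: m = 7, d = 7, a = ⌊(10 + 7)/7⌋ = 2; p/q = (2·21 + 11)/(2·2 + 1) = 53/5; p² − 112·q² = 2809 − 2800 = 9.
  k = 4: m = 7, d = 9, a = ⌊(10 + 7)/9⌋ = 1; p/q = (1·53 + 21)/(1·5 + 2) = 74/7; p² − 112·q² = 5476 − 5488 = -12.
  k = 5: m = 2, d = 12, a = ⌊(10 + 2)/12⌋ = 1; p/q = (1·74 + 53)/(1·7 + 5) = 127/12; p² − 112·q² = 16129 − 16128 = 1.
  The first convergent with p² − 112·q² = 1 gives the fundamental solution (x₁, y₁) = (127, 12).
Step 2: Apply the recurrence (x_{n+1}, y_{n+1}) = (x₁x_n + 112y₁y_n, x₁y_n + y₁x_n) repeatedly.
  From (x_1, y_1) = (127, 12): x_2 = 127·127 + 112·12·12 = 32257; y_2 = 127·12 + 12·127 = 3048.
  From (x_2, y_2) = (32257, 3048): x_3 = 127·32257 + 112·12·3048 = 8193151; y_3 = 127·3048 + 12·32257 = 774180.
Step 3: Verify x_3² - 112·y_3² = 67127723308801 - 67127723308800 = 1 (should be 1). ✓

(x_1, y_1) = (127, 12); (x_3, y_3) = (8193151, 774180).


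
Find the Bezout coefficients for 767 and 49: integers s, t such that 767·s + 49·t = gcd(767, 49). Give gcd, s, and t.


Euclidean algorithm on (767, 49) — divide until remainder is 0:
  767 = 15 · 49 + 32
  49 = 1 · 32 + 17
  32 = 1 · 17 + 15
  17 = 1 · 15 + 2
  15 = 7 · 2 + 1
  2 = 2 · 1 + 0
gcd(767, 49) = 1.
Track Bezout coefficients alongside the remainders: start with r₀ = 767 = a·1 + b·0 (s = 1, t = 0) and r₁ = 49 = a·0 + b·1 (s = 0, t = 1); each new remainder r_{k+1} = r_{k-1} − q_k·r_k inherits s_{k+1} = s_{k-1} − q_k·s_k, t_{k+1} = t_{k-1} − q_k·t_k, so r_k = a·s_k + b·t_k at every step:
  q = 15: r = 32, s = 1 − 15·0 = 1, t = 0 − 15·1 = -15  (check: 767·1 + 49·(-15) = 32)
  q = 1: r = 17, s = 0 − 1·1 = -1, t = 1 − 1·(-15) = 16  (check: 767·(-1) + 49·16 = 17)
  q = 1: r = 15, s = 1 − 1·(-1) = 2, t = -15 − 1·16 = -31  (check: 767·2 + 49·(-31) = 15)
  q = 1: r = 2, s = -1 − 1·2 = -3, t = 16 − 1·(-31) = 47  (check: 767·(-3) + 49·47 = 2)
  q = 7: r = 1, s = 2 − 7·(-3) = 23, t = -31 − 7·47 = -360  (check: 767·23 + 49·(-360) = 1)
The row with r = 1 (the gcd) gives the Bezout coefficients s = 23, t = -360.
Result: 767 · (23) + 49 · (-360) = 1.

gcd(767, 49) = 1; s = 23, t = -360 (check: 767·23 + 49·(-360) = 1).


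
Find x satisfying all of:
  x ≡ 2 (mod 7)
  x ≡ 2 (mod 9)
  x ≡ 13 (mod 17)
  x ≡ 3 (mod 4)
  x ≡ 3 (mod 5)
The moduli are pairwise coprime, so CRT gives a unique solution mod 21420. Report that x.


Product of moduli M = 7 · 9 · 17 · 4 · 5 = 21420.
Merge one congruence at a time:
  Start: x ≡ 2 (mod 7).
  Combine with x ≡ 2 (mod 9); new modulus lcm = 63.
    Write x = 2 + 7·t and substitute into x ≡ 2 (mod 9): 7·t ≡ 2 − 2 = 0 (mod 9).
    The inverse of 7 mod 9 is 4 (since 7·4 = 28 = 3·9 + 1), so t ≡ 4·0 = 0 ≡ 0 (mod 9).
    Then x = 2 + 7·0 = 2, valid modulo lcm(7, 9) = 63: x ≡ 2 (mod 63).
  Combine with x ≡ 13 (mod 17); new modulus lcm = 1071.
    Write x = 2 + 63·t and substitute into x ≡ 13 (mod 17): 63·t ≡ 13 − 2 = 11 (mod 17).
    Reduce coefficients mod 17: 12·t ≡ 11 (mod 17).
    The inverse of 12 mod 17 is 10 (since 12·10 = 120 = 7·17 + 1), so t ≡ 10·11 = 110 ≡ 8 (mod 17).
    Then x = 2 + 63·8 = 506, valid modulo lcm(63, 17) = 1071: x ≡ 506 (mod 1071).
  Combine with x ≡ 3 (mod 4); new modulus lcm = 4284.
    Write x = 506 + 1071·t and substitute into x ≡ 3 (mod 4): 1071·t ≡ 3 − 506 = -503 (mod 4).
    Reduce coefficients mod 4: 3·t ≡ 1 (mod 4).
    The inverse of 3 mod 4 is 3 (since 3·3 = 9 = 2·4 + 1), so t ≡ 3·1 = 3 ≡ 3 (mod 4).
    Then x = 506 + 1071·3 = 3719, valid modulo lcm(1071, 4) = 4284: x ≡ 3719 (mod 4284).
  Combine with x ≡ 3 (mod 5); new modulus lcm = 21420.
    Write x = 3719 + 4284·t and substitute into x ≡ 3 (mod 5): 4284·t ≡ 3 − 3719 = -3716 (mod 5).
    Reduce coefficients mod 5: 4·t ≡ 4 (mod 5).
    The inverse of 4 mod 5 is 4 (since 4·4 = 16 = 3·5 + 1), so t ≡ 4·4 = 16 ≡ 1 (mod 5).
    Then x = 3719 + 4284·1 = 8003, valid modulo lcm(4284, 5) = 21420: x ≡ 8003 (mod 21420).
Verify against each original: 8003 mod 7 = 2, 8003 mod 9 = 2, 8003 mod 17 = 13, 8003 mod 4 = 3, 8003 mod 5 = 3.

x ≡ 8003 (mod 21420).


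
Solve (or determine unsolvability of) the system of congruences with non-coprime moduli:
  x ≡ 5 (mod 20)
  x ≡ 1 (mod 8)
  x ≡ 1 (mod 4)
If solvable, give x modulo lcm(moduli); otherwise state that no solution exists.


Moduli 20, 8, 4 are not pairwise coprime, so CRT works modulo lcm(m_i) when all pairwise compatibility conditions hold.
Pairwise compatibility: gcd(m_i, m_j) must divide a_i - a_j for every pair.
Merge one congruence at a time:
  Start: x ≡ 5 (mod 20).
  Combine with x ≡ 1 (mod 8): gcd(20, 8) = 4; 1 - 5 = -4, which IS divisible by 4, so compatible.
    Write x = 5 + 20·t and substitute into x ≡ 1 (mod 8): 20·t ≡ 1 − 5 = -4 (mod 8).
    Divide the congruence (and modulus) by g = 4: 5·t ≡ -1 (mod 2).
    Reduce coefficients mod 2: 1·t ≡ 1 (mod 2).
    So t ≡ 1 (mod 2).
    Then x = 5 + 20·1 = 25, valid modulo lcm(20, 8) = 40: x ≡ 25 (mod 40).
  Combine with x ≡ 1 (mod 4): gcd(40, 4) = 4; 1 - 25 = -24, which IS divisible by 4, so compatible.
    Write x = 25 + 40·t and substitute into x ≡ 1 (mod 4): 40·t ≡ 1 − 25 = -24 (mod 4).
    Divide the congruence (and modulus) by g = 4: 10·t ≡ -6 (mod 1).
    Modulo 1 every t works; take t = 0.
    Then x = 25 + 40·0 = 25, valid modulo lcm(40, 4) = 40: x ≡ 25 (mod 40).
Verify: 25 mod 20 = 5, 25 mod 8 = 1, 25 mod 4 = 1.

x ≡ 25 (mod 40).


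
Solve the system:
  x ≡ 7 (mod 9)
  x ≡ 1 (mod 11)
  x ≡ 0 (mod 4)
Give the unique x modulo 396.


Moduli 9, 11, 4 are pairwise coprime; by CRT there is a unique solution modulo M = 9 · 11 · 4 = 396.
Solve pairwise, accumulating the modulus:
  Start with x ≡ 7 (mod 9).
  Combine with x ≡ 1 (mod 11): since gcd(9, 11) = 1, we get a unique residue mod 99.
    Write x = 7 + 9·t and substitute into x ≡ 1 (mod 11): 9·t ≡ 1 − 7 = -6 (mod 11).
    Reduce coefficients mod 11: 9·t ≡ 5 (mod 11).
    The inverse of 9 mod 11 is 5 (since 9·5 = 45 = 4·11 + 1), so t ≡ 5·5 = 25 ≡ 3 (mod 11).
    Then x = 7 + 9·3 = 34, valid modulo lcm(9, 11) = 99: x ≡ 34 (mod 99).
  Combine with x ≡ 0 (mod 4): since gcd(99, 4) = 1, we get a unique residue mod 396.
    Write x = 34 + 99·t and substitute into x ≡ 0 (mod 4): 99·t ≡ 0 − 34 = -34 (mod 4).
    Reduce coefficients mod 4: 3·t ≡ 2 (mod 4).
    The inverse of 3 mod 4 is 3 (since 3·3 = 9 = 2·4 + 1), so t ≡ 3·2 = 6 ≡ 2 (mod 4).
    Then x = 34 + 99·2 = 232, valid modulo lcm(99, 4) = 396: x ≡ 232 (mod 396).
Verify: 232 mod 9 = 7 ✓, 232 mod 11 = 1 ✓, 232 mod 4 = 0 ✓.

x ≡ 232 (mod 396).


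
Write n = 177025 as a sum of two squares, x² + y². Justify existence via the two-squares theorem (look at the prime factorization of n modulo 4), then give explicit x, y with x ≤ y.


Step 1: Factor n = 177025 = 5^2 · 73 · 97.
Step 2: Check the mod-4 condition on each prime factor: 5 ≡ 1 (mod 4), exponent 2; 73 ≡ 1 (mod 4), exponent 1; 97 ≡ 1 (mod 4), exponent 1.
All primes ≡ 3 (mod 4) appear to even exponent (or don't appear), so by the two-squares theorem n IS expressible as a sum of two squares.
Step 3: Build a representation. Group n = k² · m with k = 5 and m = 73 · 97 = 7081 (a product of primes ≡ 1 (mod 4)); a representation of m scales to one of n via (k·x)² + (k·y)² = k²(x² + y²). Each prime p ≡ 1 (mod 4) is itself a sum of two squares; find a² by testing p − a² for a perfect square:
  73: 73 − 1² = 72, 73 − 2² = 69, 73 − 3² = 64 = 8² ⇒ 73 = 3² + 8².
  97: 97 − 1² = 96, 97 − 2² = 93, 97 − 3² = 88, 97 − 4² = 81 = 9² ⇒ 97 = 4² + 9².
  Combine using the Brahmagupta–Fibonacci identity (a² + b²)(c² + d²) = (ac − bd)² + (ad + bc)² = (ac + bd)² + (ad − bc)²:
  73 · 97 = 7081: from (3² + 8²)(4² + 9²), take (3·4 − 8·9, 3·9 + 8·4) = (12 − 72, 27 + 32) = (-60, 59); dropping signs (only squares matter) gives (60, 59); check 60² + 59² = 3600 + 3481 = 7081 ✓.
  Scale by k = 5: (5·60, 5·59) = (300, 295).
Step 4: Order so x ≤ y and verify: 295² + 300² = 87025 + 90000 = 177025 = n. ✓

n = 177025 = 295² + 300² (one valid representation with x ≤ y).


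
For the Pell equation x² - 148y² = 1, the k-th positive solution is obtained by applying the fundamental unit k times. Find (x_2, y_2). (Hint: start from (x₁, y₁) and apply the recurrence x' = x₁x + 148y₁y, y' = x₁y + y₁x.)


Step 1: Find the fundamental solution (x₁, y₁) of x² - 148y² = 1.
  Expand √148 as a continued fraction. a₀ = ⌊√148⌋ = 12; iterate m_{k+1} = d_k·a_k − m_k, d_{k+1} = (148 − m_{k+1}²)/d_k, a_{k+1} = ⌊(a₀ + m_{k+1})/d_{k+1}⌋ (starting m₀ = 0, d₀ = 1), with convergents p_k = a_k·p_{k-1} + p_{k-2}, q_k = a_k·q_{k-1} + q_{k-2} (p₋₁ = 1, q₋₁ = 0):
  k = 0: a₀ = 12; p₀/q₀ = 12/1; p₀² − 148·q₀² = 144 − 148 = -4.
  k = 1: m = 12, d = 4, a = ⌊(12 + 12)/4⌋ = 6; p/q = (6·12 + 1)/(6·1 + 0) = 73/6; p² − 148·q² = 5329 − 5328 = 1.
  The first convergent with p² − 148·q² = 1 gives the fundamental solution (x₁, y₁) = (73, 6).
Step 2: Apply the recurrence (x_{n+1}, y_{n+1}) = (x₁x_n + 148y₁y_n, x₁y_n + y₁x_n) repeatedly.
  From (x_1, y_1) = (73, 6): x_2 = 73·73 + 148·6·6 = 10657; y_2 = 73·6 + 6·73 = 876.
Step 3: Verify x_2² - 148·y_2² = 113571649 - 113571648 = 1 (should be 1). ✓

(x_1, y_1) = (73, 6); (x_2, y_2) = (10657, 876).


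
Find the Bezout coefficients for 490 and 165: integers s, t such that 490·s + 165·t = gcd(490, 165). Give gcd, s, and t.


Euclidean algorithm on (490, 165) — divide until remainder is 0:
  490 = 2 · 165 + 160
  165 = 1 · 160 + 5
  160 = 32 · 5 + 0
gcd(490, 165) = 5.
Track Bezout coefficients alongside the remainders: start with r₀ = 490 = a·1 + b·0 (s = 1, t = 0) and r₁ = 165 = a·0 + b·1 (s = 0, t = 1); each new remainder r_{k+1} = r_{k-1} − q_k·r_k inherits s_{k+1} = s_{k-1} − q_k·s_k, t_{k+1} = t_{k-1} − q_k·t_k, so r_k = a·s_k + b·t_k at every step:
  q = 2: r = 160, s = 1 − 2·0 = 1, t = 0 − 2·1 = -2  (check: 490·1 + 165·(-2) = 160)
  q = 1: r = 5, s = 0 − 1·1 = -1, t = 1 − 1·(-2) = 3  (check: 490·(-1) + 165·3 = 5)
The row with r = 5 (the gcd) gives the Bezout coefficients s = -1, t = 3.
Result: 490 · (-1) + 165 · (3) = 5.

gcd(490, 165) = 5; s = -1, t = 3 (check: 490·(-1) + 165·3 = 5).


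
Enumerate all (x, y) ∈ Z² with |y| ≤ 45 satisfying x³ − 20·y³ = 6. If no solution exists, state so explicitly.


The equation is x³ - 20y³ = 6. For fixed y, x³ = 20·y³ + 6, so a solution requires the RHS to be a perfect cube.
Strategy: iterate y from -45 to 45, compute RHS = 20·y³ + 6, and check whether it is a (positive or negative) perfect cube.
Check small values of y:
  y = 0: RHS = 6 is not a perfect cube.
  y = 1: RHS = 26 is not a perfect cube.
  y = -1: RHS = -14 is not a perfect cube.
  y = 2: RHS = 166 is not a perfect cube.
  y = -2: RHS = -154 is not a perfect cube.
  y = 3: RHS = 546 is not a perfect cube.
  y = -3: RHS = -534 is not a perfect cube.
Continuing the search up to |y| = 45 finds no solutions either.
No (x, y) in the scanned range satisfies the equation.

No integer solutions with |y| ≤ 45.


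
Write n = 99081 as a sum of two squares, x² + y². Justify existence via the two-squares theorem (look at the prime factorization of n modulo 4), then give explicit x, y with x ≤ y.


Step 1: Factor n = 99081 = 3^2 · 101 · 109.
Step 2: Check the mod-4 condition on each prime factor: 3 ≡ 3 (mod 4), exponent 2 (must be even); 101 ≡ 1 (mod 4), exponent 1; 109 ≡ 1 (mod 4), exponent 1.
All primes ≡ 3 (mod 4) appear to even exponent (or don't appear), so by the two-squares theorem n IS expressible as a sum of two squares.
Step 3: Build a representation. Group n = k² · m with k = 3 and m = 101 · 109 = 11009 (a product of primes ≡ 1 (mod 4)); a representation of m scales to one of n via (k·x)² + (k·y)² = k²(x² + y²). Each prime p ≡ 1 (mod 4) is itself a sum of two squares; find a² by testing p − a² for a perfect square:
  101: 101 − 1² = 100 = 10² ⇒ 101 = 1² + 10².
  109: 109 − 1² = 108, 109 − 2² = 105, 109 − 3² = 100 = 10² ⇒ 109 = 3² + 10².
  Combine using the Brahmagupta–Fibonacci identity (a² + b²)(c² + d²) = (ac − bd)² + (ad + bc)² = (ac + bd)² + (ad − bc)²:
  101 · 109 = 11009: from (1² + 10²)(3² + 10²), take (1·3 − 10·10, 1·10 + 10·3) = (3 − 100, 10 + 30) = (-97, 40); dropping signs (only squares matter) gives (97, 40); check 97² + 40² = 9409 + 1600 = 11009 ✓.
  Scale by k = 3: (3·97, 3·40) = (291, 120).
Step 4: Order so x ≤ y and verify: 120² + 291² = 14400 + 84681 = 99081 = n. ✓

n = 99081 = 120² + 291² (one valid representation with x ≤ y).


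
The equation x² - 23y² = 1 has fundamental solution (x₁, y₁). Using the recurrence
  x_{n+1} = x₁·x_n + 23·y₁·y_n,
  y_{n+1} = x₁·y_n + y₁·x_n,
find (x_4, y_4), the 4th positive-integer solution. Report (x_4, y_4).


Step 1: Find the fundamental solution (x₁, y₁) of x² - 23y² = 1.
  Expand √23 as a continued fraction. a₀ = ⌊√23⌋ = 4; iterate m_{k+1} = d_k·a_k − m_k, d_{k+1} = (23 − m_{k+1}²)/d_k, a_{k+1} = ⌊(a₀ + m_{k+1})/d_{k+1}⌋ (starting m₀ = 0, d₀ = 1), with convergents p_k = a_k·p_{k-1} + p_{k-2}, q_k = a_k·q_{k-1} + q_{k-2} (p₋₁ = 1, q₋₁ = 0):
  k = 0: a₀ = 4; p₀/q₀ = 4/1; p₀² − 23·q₀² = 16 − 23 = -7.
  k = 1: m = 4, d = 7, a = ⌊(4 + 4)/7⌋ = 1; p/q = (1·4 + 1)/(1·1 + 0) = 5/1; p² − 23·q² = 25 − 23 = 2.
  k = 2: m = 3, d = 2, a = ⌊(4 + 3)/2⌋ = 3; p/q = (3·5 + 4)/(3·1 + 1) = 19/4; p² − 23·q² = 361 − 368 = -7.
  k = 3: m = 3, d = 7, a = ⌊(4 + 3)/7⌋ = 1; p/q = (1·19 + 5)/(1·4 + 1) = 24/5; p² − 23·q² = 576 − 575 = 1.
  The first convergent with p² − 23·q² = 1 gives the fundamental solution (x₁, y₁) = (24, 5).
Step 2: Apply the recurrence (x_{n+1}, y_{n+1}) = (x₁x_n + 23y₁y_n, x₁y_n + y₁x_n) repeatedly.
  From (x_1, y_1) = (24, 5): x_2 = 24·24 + 23·5·5 = 1151; y_2 = 24·5 + 5·24 = 240.
  From (x_2, y_2) = (1151, 240): x_3 = 24·1151 + 23·5·240 = 55224; y_3 = 24·240 + 5·1151 = 11515.
  From (x_3, y_3) = (55224, 11515): x_4 = 24·55224 + 23·5·11515 = 2649601; y_4 = 24·11515 + 5·55224 = 552480.
Step 3: Verify x_4² - 23·y_4² = 7020385459201 - 7020385459200 = 1 (should be 1). ✓

(x_1, y_1) = (24, 5); (x_4, y_4) = (2649601, 552480).


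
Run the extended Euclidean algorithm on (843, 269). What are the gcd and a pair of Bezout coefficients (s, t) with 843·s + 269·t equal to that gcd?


Euclidean algorithm on (843, 269) — divide until remainder is 0:
  843 = 3 · 269 + 36
  269 = 7 · 36 + 17
  36 = 2 · 17 + 2
  17 = 8 · 2 + 1
  2 = 2 · 1 + 0
gcd(843, 269) = 1.
Track Bezout coefficients alongside the remainders: start with r₀ = 843 = a·1 + b·0 (s = 1, t = 0) and r₁ = 269 = a·0 + b·1 (s = 0, t = 1); each new remainder r_{k+1} = r_{k-1} − q_k·r_k inherits s_{k+1} = s_{k-1} − q_k·s_k, t_{k+1} = t_{k-1} − q_k·t_k, so r_k = a·s_k + b·t_k at every step:
  q = 3: r = 36, s = 1 − 3·0 = 1, t = 0 − 3·1 = -3  (check: 843·1 + 269·(-3) = 36)
  q = 7: r = 17, s = 0 − 7·1 = -7, t = 1 − 7·(-3) = 22  (check: 843·(-7) + 269·22 = 17)
  q = 2: r = 2, s = 1 − 2·(-7) = 15, t = -3 − 2·22 = -47  (check: 843·15 + 269·(-47) = 2)
  q = 8: r = 1, s = -7 − 8·15 = -127, t = 22 − 8·(-47) = 398  (check: 843·(-127) + 269·398 = 1)
The row with r = 1 (the gcd) gives the Bezout coefficients s = -127, t = 398.
Result: 843 · (-127) + 269 · (398) = 1.

gcd(843, 269) = 1; s = -127, t = 398 (check: 843·(-127) + 269·398 = 1).


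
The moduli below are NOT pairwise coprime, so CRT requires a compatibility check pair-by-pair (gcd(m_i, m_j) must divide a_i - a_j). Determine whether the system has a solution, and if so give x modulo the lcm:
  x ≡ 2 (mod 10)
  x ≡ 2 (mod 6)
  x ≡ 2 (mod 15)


Moduli 10, 6, 15 are not pairwise coprime, so CRT works modulo lcm(m_i) when all pairwise compatibility conditions hold.
Pairwise compatibility: gcd(m_i, m_j) must divide a_i - a_j for every pair.
Merge one congruence at a time:
  Start: x ≡ 2 (mod 10).
  Combine with x ≡ 2 (mod 6): gcd(10, 6) = 2; 2 - 2 = 0, which IS divisible by 2, so compatible.
    Write x = 2 + 10·t and substitute into x ≡ 2 (mod 6): 10·t ≡ 2 − 2 = 0 (mod 6).
    Divide the congruence (and modulus) by g = 2: 5·t ≡ 0 (mod 3).
    Reduce coefficients mod 3: 2·t ≡ 0 (mod 3).
    The inverse of 2 mod 3 is 2 (since 2·2 = 4 = 1·3 + 1), so t ≡ 2·0 = 0 ≡ 0 (mod 3).
    Then x = 2 + 10·0 = 2, valid modulo lcm(10, 6) = 30: x ≡ 2 (mod 30).
  Combine with x ≡ 2 (mod 15): gcd(30, 15) = 15; 2 - 2 = 0, which IS divisible by 15, so compatible.
    Write x = 2 + 30·t and substitute into x ≡ 2 (mod 15): 30·t ≡ 2 − 2 = 0 (mod 15).
    Divide the congruence (and modulus) by g = 15: 2·t ≡ 0 (mod 1).
    Modulo 1 every t works; take t = 0.
    Then x = 2 + 30·0 = 2, valid modulo lcm(30, 15) = 30: x ≡ 2 (mod 30).
Verify: 2 mod 10 = 2, 2 mod 6 = 2, 2 mod 15 = 2.

x ≡ 2 (mod 30).


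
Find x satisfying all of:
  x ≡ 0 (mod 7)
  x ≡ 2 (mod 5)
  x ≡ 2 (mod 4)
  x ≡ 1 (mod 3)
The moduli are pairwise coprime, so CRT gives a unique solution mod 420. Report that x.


Product of moduli M = 7 · 5 · 4 · 3 = 420.
Merge one congruence at a time:
  Start: x ≡ 0 (mod 7).
  Combine with x ≡ 2 (mod 5); new modulus lcm = 35.
    Write x = 0 + 7·t and substitute into x ≡ 2 (mod 5): 7·t ≡ 2 − 0 = 2 (mod 5).
    Reduce coefficients mod 5: 2·t ≡ 2 (mod 5).
    The inverse of 2 mod 5 is 3 (since 2·3 = 6 = 1·5 + 1), so t ≡ 3·2 = 6 ≡ 1 (mod 5).
    Then x = 0 + 7·1 = 7, valid modulo lcm(7, 5) = 35: x ≡ 7 (mod 35).
  Combine with x ≡ 2 (mod 4); new modulus lcm = 140.
    Write x = 7 + 35·t and substitute into x ≡ 2 (mod 4): 35·t ≡ 2 − 7 = -5 (mod 4).
    Reduce coefficients mod 4: 3·t ≡ 3 (mod 4).
    The inverse of 3 mod 4 is 3 (since 3·3 = 9 = 2·4 + 1), so t ≡ 3·3 = 9 ≡ 1 (mod 4).
    Then x = 7 + 35·1 = 42, valid modulo lcm(35, 4) = 140: x ≡ 42 (mod 140).
  Combine with x ≡ 1 (mod 3); new modulus lcm = 420.
    Write x = 42 + 140·t and substitute into x ≡ 1 (mod 3): 140·t ≡ 1 − 42 = -41 (mod 3).
    Reduce coefficients mod 3: 2·t ≡ 1 (mod 3).
    The inverse of 2 mod 3 is 2 (since 2·2 = 4 = 1·3 + 1), so t ≡ 2·1 = 2 ≡ 2 (mod 3).
    Then x = 42 + 140·2 = 322, valid modulo lcm(140, 3) = 420: x ≡ 322 (mod 420).
Verify against each original: 322 mod 7 = 0, 322 mod 5 = 2, 322 mod 4 = 2, 322 mod 3 = 1.

x ≡ 322 (mod 420).


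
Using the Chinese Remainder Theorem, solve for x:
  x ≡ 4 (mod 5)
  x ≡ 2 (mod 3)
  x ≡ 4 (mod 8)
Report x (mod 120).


Moduli 5, 3, 8 are pairwise coprime; by CRT there is a unique solution modulo M = 5 · 3 · 8 = 120.
Solve pairwise, accumulating the modulus:
  Start with x ≡ 4 (mod 5).
  Combine with x ≡ 2 (mod 3): since gcd(5, 3) = 1, we get a unique residue mod 15.
    Write x = 4 + 5·t and substitute into x ≡ 2 (mod 3): 5·t ≡ 2 − 4 = -2 (mod 3).
    Reduce coefficients mod 3: 2·t ≡ 1 (mod 3).
    The inverse of 2 mod 3 is 2 (since 2·2 = 4 = 1·3 + 1), so t ≡ 2·1 = 2 ≡ 2 (mod 3).
    Then x = 4 + 5·2 = 14, valid modulo lcm(5, 3) = 15: x ≡ 14 (mod 15).
  Combine with x ≡ 4 (mod 8): since gcd(15, 8) = 1, we get a unique residue mod 120.
    Write x = 14 + 15·t and substitute into x ≡ 4 (mod 8): 15·t ≡ 4 − 14 = -10 (mod 8).
    Reduce coefficients mod 8: 7·t ≡ 6 (mod 8).
    The inverse of 7 mod 8 is 7 (since 7·7 = 49 = 6·8 + 1), so t ≡ 7·6 = 42 ≡ 2 (mod 8).
    Then x = 14 + 15·2 = 44, valid modulo lcm(15, 8) = 120: x ≡ 44 (mod 120).
Verify: 44 mod 5 = 4 ✓, 44 mod 3 = 2 ✓, 44 mod 8 = 4 ✓.

x ≡ 44 (mod 120).


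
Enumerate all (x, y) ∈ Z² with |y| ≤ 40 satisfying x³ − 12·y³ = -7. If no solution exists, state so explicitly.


The equation is x³ - 12y³ = -7. For fixed y, x³ = 12·y³ − 7, so a solution requires the RHS to be a perfect cube.
Strategy: iterate y from -40 to 40, compute RHS = 12·y³ − 7, and check whether it is a (positive or negative) perfect cube.
Check small values of y:
  y = 0: RHS = -7 is not a perfect cube.
  y = 1: RHS = 5 is not a perfect cube.
  y = -1: RHS = -19 is not a perfect cube.
  y = 2: RHS = 89 is not a perfect cube.
  y = -2: RHS = -103 is not a perfect cube.
  y = 3: RHS = 317 is not a perfect cube.
  y = -3: RHS = -331 is not a perfect cube.
Continuing the search up to |y| = 40 finds no solutions either.
No (x, y) in the scanned range satisfies the equation.

No integer solutions with |y| ≤ 40.


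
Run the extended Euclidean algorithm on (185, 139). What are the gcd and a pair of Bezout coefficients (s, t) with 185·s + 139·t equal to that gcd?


Euclidean algorithm on (185, 139) — divide until remainder is 0:
  185 = 1 · 139 + 46
  139 = 3 · 46 + 1
  46 = 46 · 1 + 0
gcd(185, 139) = 1.
Track Bezout coefficients alongside the remainders: start with r₀ = 185 = a·1 + b·0 (s = 1, t = 0) and r₁ = 139 = a·0 + b·1 (s = 0, t = 1); each new remainder r_{k+1} = r_{k-1} − q_k·r_k inherits s_{k+1} = s_{k-1} − q_k·s_k, t_{k+1} = t_{k-1} − q_k·t_k, so r_k = a·s_k + b·t_k at every step:
  q = 1: r = 46, s = 1 − 1·0 = 1, t = 0 − 1·1 = -1  (check: 185·1 + 139·(-1) = 46)
  q = 3: r = 1, s = 0 − 3·1 = -3, t = 1 − 3·(-1) = 4  (check: 185·(-3) + 139·4 = 1)
The row with r = 1 (the gcd) gives the Bezout coefficients s = -3, t = 4.
Result: 185 · (-3) + 139 · (4) = 1.

gcd(185, 139) = 1; s = -3, t = 4 (check: 185·(-3) + 139·4 = 1).
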